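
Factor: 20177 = 20177^1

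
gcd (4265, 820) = 5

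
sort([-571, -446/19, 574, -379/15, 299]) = [-571, -379/15, -446/19, 299, 574]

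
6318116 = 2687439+3630677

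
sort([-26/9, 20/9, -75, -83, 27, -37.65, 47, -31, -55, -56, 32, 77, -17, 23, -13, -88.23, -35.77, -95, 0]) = [-95, -88.23, -83, -75, -56, -55, -37.65, -35.77, -31, -17, -13, -26/9, 0, 20/9, 23, 27, 32, 47, 77]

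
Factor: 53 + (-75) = -1*2^1*11^1 = -22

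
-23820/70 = -2382/7 ≈ -340.29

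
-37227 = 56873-94100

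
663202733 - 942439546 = -279236813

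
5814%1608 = 990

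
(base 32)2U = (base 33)2S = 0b1011110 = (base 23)42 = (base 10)94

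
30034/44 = 682 + 13/22 ≈ 682.59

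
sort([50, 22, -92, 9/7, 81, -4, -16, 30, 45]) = [-92, -16, -4, 9/7, 22, 30, 45, 50, 81]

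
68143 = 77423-9280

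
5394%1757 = 123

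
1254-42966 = -41712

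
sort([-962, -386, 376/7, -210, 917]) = [-962, -386, -210, 376/7, 917]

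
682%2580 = 682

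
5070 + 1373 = 6443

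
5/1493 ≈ 0.00335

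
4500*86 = 387000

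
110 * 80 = 8800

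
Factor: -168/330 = -1 * 2^2 * 5^(-1) * 7^1 * 11^(-1) = -28/55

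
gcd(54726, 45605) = 9121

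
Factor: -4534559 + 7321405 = 2^1*53^1*61^1*431^1 = 2786846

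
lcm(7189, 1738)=158158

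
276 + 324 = 600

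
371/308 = 1 + 9/44 ≈ 1.20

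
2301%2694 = 2301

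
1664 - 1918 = -254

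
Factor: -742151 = -1*742151^1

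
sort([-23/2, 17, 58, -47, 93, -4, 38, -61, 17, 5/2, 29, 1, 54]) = [-61, -47, -23/2, -4, 1, 5/2, 17, 17, 29, 38, 54, 58, 93]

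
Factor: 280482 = 2^1 * 3^1 * 46747^1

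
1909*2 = 3818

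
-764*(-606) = 462984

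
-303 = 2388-2691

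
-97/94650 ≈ -0.00102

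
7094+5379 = 12473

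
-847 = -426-421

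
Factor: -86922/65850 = -1 * 3^1 * 5^(-2) * 11^1 = -33/25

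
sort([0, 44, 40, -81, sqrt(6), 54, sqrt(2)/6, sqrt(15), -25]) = [-81, -25, 0, sqrt(2)/6, sqrt(6), sqrt(15), 40, 44, 54]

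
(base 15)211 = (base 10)466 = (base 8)722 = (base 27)h7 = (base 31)f1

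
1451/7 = 207 + 2/7 ≈ 207.29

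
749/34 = 22 + 1/34≈22.03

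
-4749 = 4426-9175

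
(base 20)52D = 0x805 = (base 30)28D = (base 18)661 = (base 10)2053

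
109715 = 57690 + 52025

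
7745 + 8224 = 15969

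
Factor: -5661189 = -1*3^2*31^1*103^1*197^1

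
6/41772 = 1/6962 ≈ 0.000144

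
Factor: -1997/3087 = -1*3^(-2)*7^(-3)*1997^1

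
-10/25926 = -5/12963 ≈ -0.000386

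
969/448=2 + 73/448 ≈ 2.16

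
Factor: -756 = -1*2^2*3^3*7^1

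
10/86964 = 5/43482 ≈ 0.000115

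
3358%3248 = 110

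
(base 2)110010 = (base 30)1k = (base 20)2a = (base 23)24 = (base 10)50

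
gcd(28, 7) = 7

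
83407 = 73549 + 9858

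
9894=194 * 51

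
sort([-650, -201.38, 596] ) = [-650, -201.38, 596] 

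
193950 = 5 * 38790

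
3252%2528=724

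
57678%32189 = 25489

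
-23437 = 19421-42858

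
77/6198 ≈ 0.0124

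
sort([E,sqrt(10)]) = [E,sqrt(10)]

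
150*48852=7327800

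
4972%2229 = 514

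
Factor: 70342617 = 3^1*17^1*19^1*229^1*317^1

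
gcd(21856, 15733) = 1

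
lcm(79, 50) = 3950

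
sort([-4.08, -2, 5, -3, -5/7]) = [-4.08, -3, -2, -5/7, 5]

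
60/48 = 5/4 = 1.25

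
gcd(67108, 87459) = 1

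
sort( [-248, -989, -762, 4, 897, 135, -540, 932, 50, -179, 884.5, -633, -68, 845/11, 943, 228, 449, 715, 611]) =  [-989, -762, -633, -540, -248, -179, -68, 4, 50, 845/11, 135, 228, 449, 611, 715, 884.5, 897, 932, 943]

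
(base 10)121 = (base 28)49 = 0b1111001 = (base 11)100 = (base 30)41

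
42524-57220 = -14696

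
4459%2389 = 2070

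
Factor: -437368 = -1*2^3*23^1*2377^1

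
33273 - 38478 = -5205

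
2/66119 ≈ 0.0000302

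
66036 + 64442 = 130478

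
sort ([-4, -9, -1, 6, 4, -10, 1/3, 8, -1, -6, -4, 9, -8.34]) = [-10, -9, -8.34, -6, -4, -4, -1, -1, 1/3, 4, 6, 8, 9]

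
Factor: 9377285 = 5^1 * 17^1 * 110321^1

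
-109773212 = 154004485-263777697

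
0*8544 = 0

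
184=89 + 95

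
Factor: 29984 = 2^5*937^1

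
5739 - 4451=1288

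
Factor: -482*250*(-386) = 2^3*5^3*193^1*241^1 = 46513000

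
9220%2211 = 376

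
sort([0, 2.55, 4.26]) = [0, 2.55, 4.26]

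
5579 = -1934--7513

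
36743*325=11941475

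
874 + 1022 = 1896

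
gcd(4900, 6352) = 4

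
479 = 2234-1755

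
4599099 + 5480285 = 10079384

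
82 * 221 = 18122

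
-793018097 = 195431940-988450037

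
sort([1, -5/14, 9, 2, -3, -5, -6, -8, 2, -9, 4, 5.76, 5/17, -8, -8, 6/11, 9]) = [-9, -8, -8, -8, -6, -5, -3, -5/14, 5/17, 6/11, 1, 2, 2, 4, 5.76, 9, 9]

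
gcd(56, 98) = 14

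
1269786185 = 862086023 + 407700162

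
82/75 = 1 + 7/75 ≈ 1.09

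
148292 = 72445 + 75847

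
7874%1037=615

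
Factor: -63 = -1*3^2*7^1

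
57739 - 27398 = 30341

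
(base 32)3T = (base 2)1111101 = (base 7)236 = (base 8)175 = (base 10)125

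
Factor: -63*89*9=-1*3^4*7^1*89^1=-50463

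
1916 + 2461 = 4377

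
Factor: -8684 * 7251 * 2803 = -1 * 2^2 * 3^1 * 13^1 * 167^1 * 2417^1 * 2803^1 = -176498418252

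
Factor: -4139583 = -1*3^1*7^1*197123^1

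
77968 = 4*19492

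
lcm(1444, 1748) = 33212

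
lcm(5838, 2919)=5838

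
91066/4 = 45533/2 = 22766.50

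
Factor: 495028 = 2^2*123757^1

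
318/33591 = 106/11197 ≈ 0.00947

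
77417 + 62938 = 140355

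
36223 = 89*407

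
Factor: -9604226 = -1*2^1*547^1*8779^1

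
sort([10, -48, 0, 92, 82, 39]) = [-48, 0, 10, 39, 82, 92]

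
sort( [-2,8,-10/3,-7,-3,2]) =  [-7,-10/3,-3,-2,2,8]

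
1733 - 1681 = 52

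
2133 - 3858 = -1725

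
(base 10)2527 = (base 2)100111011111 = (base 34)26b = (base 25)412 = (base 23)4hk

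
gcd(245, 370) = 5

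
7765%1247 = 283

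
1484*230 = 341320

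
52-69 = -17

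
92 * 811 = 74612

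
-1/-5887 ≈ 0.000170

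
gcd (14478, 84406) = 2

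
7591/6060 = 1 + 1531/6060 ≈ 1.25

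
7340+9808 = 17148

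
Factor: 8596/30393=2^2*3^(-2)*7^1*11^(-1)=28/99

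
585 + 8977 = 9562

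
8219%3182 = 1855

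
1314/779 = 1+535/779 ≈ 1.69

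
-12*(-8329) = 99948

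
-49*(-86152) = 4221448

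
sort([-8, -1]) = [-8, -1]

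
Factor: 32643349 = 17^1*19^1*101063^1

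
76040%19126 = 18662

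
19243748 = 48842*394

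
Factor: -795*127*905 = -1*3^1*5^2*53^1*127^1*181^1 = -91373325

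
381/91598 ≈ 0.00416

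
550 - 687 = -137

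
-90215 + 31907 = -58308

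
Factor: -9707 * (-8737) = 17^1 * 571^1 * 8737^1 = 84810059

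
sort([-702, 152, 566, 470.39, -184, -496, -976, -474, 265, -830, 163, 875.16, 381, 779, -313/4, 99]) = [-976, -830, -702, -496, -474, -184, -313/4, 99, 152, 163, 265, 381, 470.39, 566, 779, 875.16]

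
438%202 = 34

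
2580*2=5160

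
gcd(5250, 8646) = 6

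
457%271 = 186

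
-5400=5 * (-1080) 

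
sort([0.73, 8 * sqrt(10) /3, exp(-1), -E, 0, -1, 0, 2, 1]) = [-E, -1, 0, 0, exp(-1), 0.73, 1, 2, 8 * sqrt(10) /3]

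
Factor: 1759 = 1759^1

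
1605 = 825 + 780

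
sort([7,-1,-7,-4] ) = [-7,-4,-1,7] 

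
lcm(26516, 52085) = 1458380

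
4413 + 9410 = 13823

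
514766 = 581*886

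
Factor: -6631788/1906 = -1 * 2^1 * 3^1 * 953^ (-1) * 552649^1 = -3315894/953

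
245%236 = 9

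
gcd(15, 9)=3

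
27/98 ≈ 0.276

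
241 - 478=-237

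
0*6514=0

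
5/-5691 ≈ -0.000879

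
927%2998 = 927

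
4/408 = 1/102 ≈ 0.00980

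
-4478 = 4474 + -8952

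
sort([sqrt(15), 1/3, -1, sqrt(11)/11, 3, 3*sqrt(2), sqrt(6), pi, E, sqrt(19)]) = [-1, sqrt(11)/11, 1/3, sqrt(6), E, 3, pi, sqrt(15), 3*sqrt(2), sqrt(19)]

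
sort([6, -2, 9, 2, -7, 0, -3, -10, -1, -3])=[-10, -7, -3, -3, -2, -1, 0, 2, 6, 9]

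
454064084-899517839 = -445453755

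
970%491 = 479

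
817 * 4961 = 4053137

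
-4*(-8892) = 35568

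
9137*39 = 356343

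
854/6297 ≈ 0.136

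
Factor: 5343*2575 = 3^1*5^2*13^1*103^1*137^1 = 13758225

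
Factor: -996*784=-1*2^6*3^1*7^2*83^1=-780864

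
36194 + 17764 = 53958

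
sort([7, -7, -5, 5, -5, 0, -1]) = [-7, -5, -5, -1, 0, 5, 7]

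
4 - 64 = -60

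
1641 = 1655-14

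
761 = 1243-482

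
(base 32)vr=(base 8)1773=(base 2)1111111011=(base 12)70b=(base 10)1019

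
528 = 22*24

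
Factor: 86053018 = 2^1*359^1*119851^1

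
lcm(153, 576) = 9792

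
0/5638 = 0 = 0.00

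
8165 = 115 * 71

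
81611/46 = 1774 + 7/46 ≈ 1774.15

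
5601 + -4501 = 1100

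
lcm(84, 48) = 336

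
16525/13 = 1271 + 2/13 ≈ 1271.15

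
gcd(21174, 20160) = 6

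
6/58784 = 3/29392 ≈ 0.000102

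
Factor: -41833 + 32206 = -1*3^1*3209^1 = -9627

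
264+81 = 345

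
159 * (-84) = -13356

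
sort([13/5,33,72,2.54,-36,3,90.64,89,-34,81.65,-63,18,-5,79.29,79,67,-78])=[-78,-63,-36,-34,-5,2.54,13/5,3,18,33,67,72,79,79.29,81.65,89,90.64]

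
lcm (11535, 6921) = 34605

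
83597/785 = 106+387/785≈106.49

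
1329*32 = 42528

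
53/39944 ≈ 0.00133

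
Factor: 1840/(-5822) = -1*2^3*5^1*23^1*41^(-1)*71^(-1) = -920/2911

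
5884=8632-2748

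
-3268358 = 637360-3905718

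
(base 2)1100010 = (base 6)242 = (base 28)3e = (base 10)98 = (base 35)2s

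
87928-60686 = 27242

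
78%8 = 6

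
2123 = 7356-5233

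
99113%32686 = 1055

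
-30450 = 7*(-4350)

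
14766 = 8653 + 6113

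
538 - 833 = -295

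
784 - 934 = -150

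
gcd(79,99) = 1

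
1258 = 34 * 37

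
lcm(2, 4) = 4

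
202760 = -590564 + 793324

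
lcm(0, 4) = 0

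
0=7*0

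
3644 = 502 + 3142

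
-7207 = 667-7874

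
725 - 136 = 589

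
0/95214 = 0 = 0.00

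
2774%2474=300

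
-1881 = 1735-3616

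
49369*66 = 3258354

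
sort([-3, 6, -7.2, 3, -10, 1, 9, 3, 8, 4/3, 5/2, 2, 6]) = [-10, -7.2, -3, 1, 4/3, 2, 5/2, 3, 3, 6, 6, 8, 9]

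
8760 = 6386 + 2374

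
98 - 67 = 31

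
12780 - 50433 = -37653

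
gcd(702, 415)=1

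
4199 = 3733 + 466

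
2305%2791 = 2305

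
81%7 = 4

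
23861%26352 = 23861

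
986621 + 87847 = 1074468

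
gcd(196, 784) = 196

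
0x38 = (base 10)56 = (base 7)110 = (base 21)2e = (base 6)132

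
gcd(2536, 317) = 317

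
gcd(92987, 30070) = 1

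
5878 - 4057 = 1821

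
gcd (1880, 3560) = 40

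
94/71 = 1 + 23/71 ≈ 1.32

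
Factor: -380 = -1*2^2*5^1*19^1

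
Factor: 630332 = 2^2*37^1*4259^1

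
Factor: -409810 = -1*2^1*5^1*107^1*383^1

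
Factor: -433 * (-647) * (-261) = -1 * 3^2 * 29^1 * 433^1 * 647^1 = -73119411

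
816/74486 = 408/37243 ≈ 0.0110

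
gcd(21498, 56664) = 6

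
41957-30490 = 11467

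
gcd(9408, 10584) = 1176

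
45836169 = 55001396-9165227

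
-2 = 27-29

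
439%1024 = 439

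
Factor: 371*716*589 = 2^2*7^1*19^1*31^1*53^1*179^1 = 156459604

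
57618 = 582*99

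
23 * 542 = 12466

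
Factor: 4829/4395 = 3^(-1)*5^(-1)*11^1*293^(-1)*439^1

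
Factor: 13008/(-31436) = -1 * 2^2 * 3^1 * 29^(-1) = -12/29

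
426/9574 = 213/4787≈0.0445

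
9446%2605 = 1631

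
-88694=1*(-88694) 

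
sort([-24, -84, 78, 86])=[-84, -24, 78, 86]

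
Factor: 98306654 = 2^1*1201^1*40927^1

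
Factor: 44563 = 44563^1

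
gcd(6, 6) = 6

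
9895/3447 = 2 + 3001/3447 ≈ 2.87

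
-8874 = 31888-40762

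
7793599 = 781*9979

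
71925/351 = 23975/117 ≈ 204.91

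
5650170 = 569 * 9930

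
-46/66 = -23/33 ≈ -0.697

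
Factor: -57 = -1*3^1*19^1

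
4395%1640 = 1115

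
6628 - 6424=204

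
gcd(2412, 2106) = 18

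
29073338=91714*317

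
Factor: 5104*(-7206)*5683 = -1*2^5*3^1*11^1*29^1*1201^1*5683^1 = -209017466592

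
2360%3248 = 2360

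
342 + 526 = 868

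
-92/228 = -23/57≈-0.404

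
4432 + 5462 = 9894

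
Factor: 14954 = 2^1*7477^1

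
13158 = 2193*6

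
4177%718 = 587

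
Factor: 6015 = 3^1*5^1*401^1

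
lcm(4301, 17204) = 17204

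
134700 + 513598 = 648298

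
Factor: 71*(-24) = -1*2^3*3^1*71^1 = -1704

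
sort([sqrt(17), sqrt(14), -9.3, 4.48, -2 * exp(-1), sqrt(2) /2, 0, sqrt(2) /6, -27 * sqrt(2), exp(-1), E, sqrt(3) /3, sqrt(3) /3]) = [-27 * sqrt(2), -9.3, -2 * exp(-1), 0, sqrt(2) /6, exp(-1), sqrt(3) /3, sqrt(3) /3, sqrt(2) /2, E, sqrt(14), sqrt(17), 4.48]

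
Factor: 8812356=2^2 * 3^1 * 7^3 * 2141^1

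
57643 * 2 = 115286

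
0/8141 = 0 = 0.00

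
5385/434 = 12 + 177/434 ≈ 12.41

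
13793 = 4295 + 9498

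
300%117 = 66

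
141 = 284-143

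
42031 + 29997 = 72028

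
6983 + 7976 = 14959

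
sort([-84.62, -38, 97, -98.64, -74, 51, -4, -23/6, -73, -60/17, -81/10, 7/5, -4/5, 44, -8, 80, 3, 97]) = [-98.64, -84.62, -74, -73, -38, -81/10, -8, -4, -23/6, -60/17, -4/5, 7/5, 3, 44, 51, 80, 97, 97]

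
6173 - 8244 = -2071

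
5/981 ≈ 0.00510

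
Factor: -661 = -1*661^1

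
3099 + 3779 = 6878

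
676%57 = 49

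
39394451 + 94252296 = 133646747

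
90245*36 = 3248820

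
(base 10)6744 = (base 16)1a58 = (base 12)3aa0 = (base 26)9pa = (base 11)5081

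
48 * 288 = 13824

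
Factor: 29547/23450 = 2^ (-1) * 3^2 * 5^ (-2) * 7^1 = 63/50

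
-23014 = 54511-77525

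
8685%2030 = 565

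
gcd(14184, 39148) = 4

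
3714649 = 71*52319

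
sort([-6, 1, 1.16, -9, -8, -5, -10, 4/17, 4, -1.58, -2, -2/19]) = [-10, -9, -8, -6, -5, -2, -1.58, -2/19, 4/17, 1, 1.16, 4]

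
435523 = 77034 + 358489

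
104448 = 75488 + 28960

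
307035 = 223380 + 83655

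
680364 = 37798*18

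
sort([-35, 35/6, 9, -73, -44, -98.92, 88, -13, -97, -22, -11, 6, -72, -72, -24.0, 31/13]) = [-98.92, -97, -73, -72, -72, -44, -35, -24.0, -22, -13, -11, 31/13, 35/6, 6, 9, 88]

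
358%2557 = 358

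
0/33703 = 0 = 0.00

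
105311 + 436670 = 541981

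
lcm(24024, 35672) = 1177176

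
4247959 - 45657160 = -41409201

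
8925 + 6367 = 15292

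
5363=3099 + 2264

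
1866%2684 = 1866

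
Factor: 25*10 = 2^1*5^3 = 250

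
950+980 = 1930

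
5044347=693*7279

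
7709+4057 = 11766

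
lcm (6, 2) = 6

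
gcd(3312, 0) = 3312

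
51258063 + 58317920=109575983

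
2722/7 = 388 + 6/7 ≈ 388.86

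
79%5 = 4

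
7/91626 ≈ 0.0000764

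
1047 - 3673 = -2626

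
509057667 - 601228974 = -92171307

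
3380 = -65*(-52)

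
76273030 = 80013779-3740749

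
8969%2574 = 1247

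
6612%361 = 114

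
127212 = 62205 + 65007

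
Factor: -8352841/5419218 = -1 * 2^(-1) * 3^(-1) * 19^(-1) * 23^1 * 29^1 * 1789^1 * 6791^(-1) = -1193263/774174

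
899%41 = 38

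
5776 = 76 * 76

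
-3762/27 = -418/3 ≈ -139.33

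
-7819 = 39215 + -47034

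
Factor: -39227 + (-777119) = -1*2^1*408173^1 = -816346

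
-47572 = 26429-74001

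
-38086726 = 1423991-39510717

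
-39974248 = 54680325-94654573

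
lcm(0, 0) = 0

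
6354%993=396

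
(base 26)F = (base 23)F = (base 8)17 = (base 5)30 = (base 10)15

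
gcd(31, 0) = 31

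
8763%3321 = 2121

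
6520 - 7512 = -992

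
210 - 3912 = -3702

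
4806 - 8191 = -3385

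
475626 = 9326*51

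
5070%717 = 51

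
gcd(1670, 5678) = 334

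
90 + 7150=7240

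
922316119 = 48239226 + 874076893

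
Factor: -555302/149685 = -1*2^1*3^(-1)*5^(-1)*11^1*17^(-1)*43^1 = -946/255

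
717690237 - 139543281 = 578146956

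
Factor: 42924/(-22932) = -1*3^(-1)*13^(-1)*73^1 = -73/39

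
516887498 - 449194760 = 67692738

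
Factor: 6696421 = 457^1 * 14653^1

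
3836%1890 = 56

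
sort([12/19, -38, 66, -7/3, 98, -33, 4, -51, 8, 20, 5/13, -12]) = [-51, -38, -33, -12, -7/3, 5/13, 12/19, 4, 8, 20, 66, 98]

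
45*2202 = 99090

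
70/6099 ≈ 0.0115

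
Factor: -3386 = -1 * 2^1 * 1693^1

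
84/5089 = 12/727 ≈ 0.0165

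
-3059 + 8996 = 5937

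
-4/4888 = -1/1222 ≈ -0.000818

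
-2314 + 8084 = 5770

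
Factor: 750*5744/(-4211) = -1*2^5*3^1*5^3*359^1*4211^(-1) = -4308000/4211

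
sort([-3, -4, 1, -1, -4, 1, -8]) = [-8, -4, -4, -3, -1, 1, 1]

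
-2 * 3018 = -6036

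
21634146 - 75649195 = -54015049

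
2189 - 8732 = -6543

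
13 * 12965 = 168545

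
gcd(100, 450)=50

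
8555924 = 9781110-1225186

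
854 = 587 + 267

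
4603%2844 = 1759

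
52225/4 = 13056+1/4 = 13056.25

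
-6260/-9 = 695+5/9 ≈ 695.56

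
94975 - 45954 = 49021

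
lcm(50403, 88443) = 4687479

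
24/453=8/151 ≈ 0.0530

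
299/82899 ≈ 0.00361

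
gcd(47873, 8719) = 1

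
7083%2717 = 1649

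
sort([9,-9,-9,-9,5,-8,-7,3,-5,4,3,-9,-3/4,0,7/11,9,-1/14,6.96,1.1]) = [-9,-9,-9,-9,-8,-7,-5,-3/4,-1/14,0,7/11,1.1,3,3,4,5,6.96,9,9]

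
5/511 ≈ 0.00978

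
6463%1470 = 583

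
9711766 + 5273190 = 14984956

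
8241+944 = 9185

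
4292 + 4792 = 9084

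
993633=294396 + 699237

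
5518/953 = 5 + 753/953 ≈ 5.79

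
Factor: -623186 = -1*2^1*17^1*18329^1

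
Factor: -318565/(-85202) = 2^(-1) * 5^1 * 13^2 * 113^(-1) = 845/226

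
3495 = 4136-641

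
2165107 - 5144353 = -2979246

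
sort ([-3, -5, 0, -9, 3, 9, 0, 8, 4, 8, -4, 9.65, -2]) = [-9, -5, -4, -3, -2, 0, 0, 3, 4, 8, 8, 9, 9.65]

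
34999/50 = 699+49/50 = 699.98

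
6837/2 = 3418 + 1/2 = 3418.50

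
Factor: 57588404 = 2^2 * 127^1 * 113363^1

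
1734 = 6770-5036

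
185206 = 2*92603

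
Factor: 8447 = 8447^1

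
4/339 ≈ 0.0118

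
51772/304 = 12943/76 ≈ 170.30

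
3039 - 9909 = -6870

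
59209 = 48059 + 11150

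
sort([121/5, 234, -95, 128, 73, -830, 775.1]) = [-830, -95, 121/5, 73, 128, 234, 775.1]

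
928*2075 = 1925600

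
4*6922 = 27688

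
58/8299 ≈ 0.00699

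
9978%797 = 414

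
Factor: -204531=-1*3^1*79^1*863^1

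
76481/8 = 9560 + 1/8 ≈ 9560.13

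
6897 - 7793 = -896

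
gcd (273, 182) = 91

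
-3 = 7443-7446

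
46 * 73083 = 3361818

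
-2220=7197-9417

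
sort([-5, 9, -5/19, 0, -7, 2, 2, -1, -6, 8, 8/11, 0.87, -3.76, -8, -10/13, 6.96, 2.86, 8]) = [-8, -7, -6, -5, -3.76, -1, -10/13, -5/19, 0, 8/11, 0.87, 2, 2, 2.86, 6.96, 8, 8, 9]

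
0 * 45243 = 0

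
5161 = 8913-3752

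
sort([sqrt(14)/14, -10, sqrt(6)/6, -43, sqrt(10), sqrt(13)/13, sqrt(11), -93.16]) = [-93.16, -43, -10, sqrt(14)/14, sqrt(13)/13, sqrt(6)/6, sqrt(10), sqrt(11)]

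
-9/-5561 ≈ 0.00162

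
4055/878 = 4 + 543/878 ≈ 4.62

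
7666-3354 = 4312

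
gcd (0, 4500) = 4500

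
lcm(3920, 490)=3920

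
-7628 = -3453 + -4175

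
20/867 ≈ 0.0231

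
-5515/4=-1378 - 3/4=-1378.75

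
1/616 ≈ 0.00162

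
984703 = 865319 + 119384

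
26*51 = 1326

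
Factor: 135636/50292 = 3^(-1) * 11^(-1) * 89^1 = 89/33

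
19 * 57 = 1083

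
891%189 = 135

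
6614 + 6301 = 12915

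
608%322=286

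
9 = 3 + 6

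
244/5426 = 122/2713 ≈ 0.0450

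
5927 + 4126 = 10053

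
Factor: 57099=3^1*7^1*2719^1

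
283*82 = 23206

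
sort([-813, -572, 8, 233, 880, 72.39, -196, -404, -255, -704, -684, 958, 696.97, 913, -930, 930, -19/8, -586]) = [-930, -813, -704, -684, -586, -572, -404, -255, -196, -19/8, 8, 72.39, 233, 696.97, 880, 913, 930, 958]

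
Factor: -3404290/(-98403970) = 7^(-1)*83^(-1)*16937^(-1)*340429^1 = 340429/9840397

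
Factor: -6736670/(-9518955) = 2^1*3^(-1)*634597^(-1)*673667^1 = 1347334/1903791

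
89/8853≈0.0101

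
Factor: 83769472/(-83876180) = -1*2^5*5^(-1)*17^1*137^1*281^1*389^(-1)*10781^(-1) = -20942368/20969045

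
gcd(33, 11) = 11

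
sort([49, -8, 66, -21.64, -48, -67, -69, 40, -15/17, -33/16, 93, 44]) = [-69, -67, -48, -21.64, -8, -33/16, -15/17, 40, 44, 49, 66, 93]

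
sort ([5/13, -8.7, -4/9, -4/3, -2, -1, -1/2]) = [-8.7, -2, -4/3, -1, -1/2, -4/9, 5/13]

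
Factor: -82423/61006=-1*2^(-1)*47^(-1)*127^1=-127/94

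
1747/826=2 + 95/826 ≈ 2.12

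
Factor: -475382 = -1*2^1*237691^1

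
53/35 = 1 + 18/35 ≈ 1.51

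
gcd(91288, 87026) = 2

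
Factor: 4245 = 3^1 * 5^1 * 283^1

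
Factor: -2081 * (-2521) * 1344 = 2^6 * 3^1 * 7^1 * 2081^1 * 2521^1 = 7050894144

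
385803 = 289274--96529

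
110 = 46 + 64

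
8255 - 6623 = 1632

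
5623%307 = 97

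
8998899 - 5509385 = 3489514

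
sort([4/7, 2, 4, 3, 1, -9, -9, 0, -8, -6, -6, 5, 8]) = [-9, -9, -8, -6, -6, 0, 4/7, 1, 2, 3, 4, 5, 8]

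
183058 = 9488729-9305671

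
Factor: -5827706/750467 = -1 * 2^1 * 23^(-1) * 67^(-1) * 137^1 * 487^(-1) * 21269^1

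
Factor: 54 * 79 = 2^1 * 3^3 * 79^1 = 4266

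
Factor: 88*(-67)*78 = -1*2^4*3^1*11^1*13^1*67^1 = -459888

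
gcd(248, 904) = 8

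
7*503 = 3521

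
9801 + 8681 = 18482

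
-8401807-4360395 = -12762202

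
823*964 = 793372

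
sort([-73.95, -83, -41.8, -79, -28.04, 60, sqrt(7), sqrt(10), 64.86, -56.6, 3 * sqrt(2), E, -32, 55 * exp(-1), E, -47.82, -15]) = [-83, -79, -73.95, -56.6, -47.82, -41.8, -32, -28.04, -15, sqrt(7), E, E, sqrt(10), 3 * sqrt(2), 55 * exp(-1), 60, 64.86]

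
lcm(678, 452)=1356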